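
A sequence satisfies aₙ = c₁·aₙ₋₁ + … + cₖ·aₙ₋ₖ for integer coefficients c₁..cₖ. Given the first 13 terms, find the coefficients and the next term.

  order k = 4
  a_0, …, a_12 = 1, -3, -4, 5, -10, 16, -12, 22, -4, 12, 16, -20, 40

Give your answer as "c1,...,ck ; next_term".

  a_4 = 0·5 + 2·-4 + 0·-3 + -2·1 = -10
  a_5 = 0·-10 + 2·5 + 0·-4 + -2·-3 = 16
  a_6 = 0·16 + 2·-10 + 0·5 + -2·-4 = -12
  a_7 = 0·-12 + 2·16 + 0·-10 + -2·5 = 22
  a_8 = 0·22 + 2·-12 + 0·16 + -2·-10 = -4
  a_9 = 0·-4 + 2·22 + 0·-12 + -2·16 = 12
  a_10 = 0·12 + 2·-4 + 0·22 + -2·-12 = 16
  a_11 = 0·16 + 2·12 + 0·-4 + -2·22 = -20
  a_12 = 0·-20 + 2·16 + 0·12 + -2·-4 = 40
  a_13 = 0·40 + 2·-20 + 0·16 + -2·12 = -64

0,2,0,-2 ; -64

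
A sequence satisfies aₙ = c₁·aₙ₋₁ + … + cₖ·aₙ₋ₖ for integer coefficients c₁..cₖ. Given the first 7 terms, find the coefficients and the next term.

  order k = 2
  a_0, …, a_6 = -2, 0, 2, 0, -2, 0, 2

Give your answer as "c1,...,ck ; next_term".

  a_2 = 0·0 + -1·-2 = 2
  a_3 = 0·2 + -1·0 = 0
  a_4 = 0·0 + -1·2 = -2
  a_5 = 0·-2 + -1·0 = 0
  a_6 = 0·0 + -1·-2 = 2
  a_7 = 0·2 + -1·0 = 0

0,-1 ; 0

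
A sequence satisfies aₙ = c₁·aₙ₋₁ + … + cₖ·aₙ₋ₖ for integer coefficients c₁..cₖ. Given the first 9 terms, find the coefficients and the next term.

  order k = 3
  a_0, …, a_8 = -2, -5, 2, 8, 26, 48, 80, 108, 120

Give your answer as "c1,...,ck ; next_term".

  a_3 = 2·2 + 0·-5 + -2·-2 = 8
  a_4 = 2·8 + 0·2 + -2·-5 = 26
  a_5 = 2·26 + 0·8 + -2·2 = 48
  a_6 = 2·48 + 0·26 + -2·8 = 80
  a_7 = 2·80 + 0·48 + -2·26 = 108
  a_8 = 2·108 + 0·80 + -2·48 = 120
  a_9 = 2·120 + 0·108 + -2·80 = 80

2,0,-2 ; 80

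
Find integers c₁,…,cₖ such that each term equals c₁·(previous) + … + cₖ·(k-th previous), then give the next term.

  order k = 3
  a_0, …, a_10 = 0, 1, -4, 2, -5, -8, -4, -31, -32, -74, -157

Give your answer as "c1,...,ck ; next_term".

0,2,3 ; -244

  a_3 = 0·-4 + 2·1 + 3·0 = 2
  a_4 = 0·2 + 2·-4 + 3·1 = -5
  a_5 = 0·-5 + 2·2 + 3·-4 = -8
  a_6 = 0·-8 + 2·-5 + 3·2 = -4
  a_7 = 0·-4 + 2·-8 + 3·-5 = -31
  a_8 = 0·-31 + 2·-4 + 3·-8 = -32
  a_9 = 0·-32 + 2·-31 + 3·-4 = -74
  a_10 = 0·-74 + 2·-32 + 3·-31 = -157
  a_11 = 0·-157 + 2·-74 + 3·-32 = -244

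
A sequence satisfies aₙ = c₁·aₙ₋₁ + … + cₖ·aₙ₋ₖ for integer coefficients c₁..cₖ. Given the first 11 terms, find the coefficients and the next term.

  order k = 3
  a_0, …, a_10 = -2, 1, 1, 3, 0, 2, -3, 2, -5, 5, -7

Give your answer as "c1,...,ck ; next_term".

  a_3 = 0·1 + 1·1 + -1·-2 = 3
  a_4 = 0·3 + 1·1 + -1·1 = 0
  a_5 = 0·0 + 1·3 + -1·1 = 2
  a_6 = 0·2 + 1·0 + -1·3 = -3
  a_7 = 0·-3 + 1·2 + -1·0 = 2
  a_8 = 0·2 + 1·-3 + -1·2 = -5
  a_9 = 0·-5 + 1·2 + -1·-3 = 5
  a_10 = 0·5 + 1·-5 + -1·2 = -7
  a_11 = 0·-7 + 1·5 + -1·-5 = 10

0,1,-1 ; 10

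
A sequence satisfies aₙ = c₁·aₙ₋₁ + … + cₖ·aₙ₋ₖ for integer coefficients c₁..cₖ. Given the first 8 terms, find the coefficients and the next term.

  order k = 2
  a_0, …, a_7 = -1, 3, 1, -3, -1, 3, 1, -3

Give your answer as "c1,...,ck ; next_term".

0,-1 ; -1

  a_2 = 0·3 + -1·-1 = 1
  a_3 = 0·1 + -1·3 = -3
  a_4 = 0·-3 + -1·1 = -1
  a_5 = 0·-1 + -1·-3 = 3
  a_6 = 0·3 + -1·-1 = 1
  a_7 = 0·1 + -1·3 = -3
  a_8 = 0·-3 + -1·1 = -1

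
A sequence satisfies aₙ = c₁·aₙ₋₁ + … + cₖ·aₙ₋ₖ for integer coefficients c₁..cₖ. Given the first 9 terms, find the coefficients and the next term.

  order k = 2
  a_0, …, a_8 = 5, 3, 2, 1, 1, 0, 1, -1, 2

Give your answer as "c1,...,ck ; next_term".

-1,1 ; -3

  a_2 = -1·3 + 1·5 = 2
  a_3 = -1·2 + 1·3 = 1
  a_4 = -1·1 + 1·2 = 1
  a_5 = -1·1 + 1·1 = 0
  a_6 = -1·0 + 1·1 = 1
  a_7 = -1·1 + 1·0 = -1
  a_8 = -1·-1 + 1·1 = 2
  a_9 = -1·2 + 1·-1 = -3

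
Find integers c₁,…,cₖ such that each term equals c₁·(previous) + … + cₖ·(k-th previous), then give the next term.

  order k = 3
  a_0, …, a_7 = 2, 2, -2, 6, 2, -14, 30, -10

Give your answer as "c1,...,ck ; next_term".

  a_3 = -1·-2 + -1·2 + 3·2 = 6
  a_4 = -1·6 + -1·-2 + 3·2 = 2
  a_5 = -1·2 + -1·6 + 3·-2 = -14
  a_6 = -1·-14 + -1·2 + 3·6 = 30
  a_7 = -1·30 + -1·-14 + 3·2 = -10
  a_8 = -1·-10 + -1·30 + 3·-14 = -62

-1,-1,3 ; -62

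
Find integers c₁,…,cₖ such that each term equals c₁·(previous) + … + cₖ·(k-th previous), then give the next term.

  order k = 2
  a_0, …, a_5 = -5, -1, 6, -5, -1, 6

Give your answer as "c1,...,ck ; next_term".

-1,-1 ; -5

  a_2 = -1·-1 + -1·-5 = 6
  a_3 = -1·6 + -1·-1 = -5
  a_4 = -1·-5 + -1·6 = -1
  a_5 = -1·-1 + -1·-5 = 6
  a_6 = -1·6 + -1·-1 = -5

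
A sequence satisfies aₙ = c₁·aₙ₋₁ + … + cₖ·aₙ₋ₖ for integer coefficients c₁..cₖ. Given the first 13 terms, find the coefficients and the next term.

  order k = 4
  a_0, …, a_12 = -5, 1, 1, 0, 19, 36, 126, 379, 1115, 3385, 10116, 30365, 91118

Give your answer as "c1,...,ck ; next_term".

  a_4 = 2·0 + 3·1 + 1·1 + -3·-5 = 19
  a_5 = 2·19 + 3·0 + 1·1 + -3·1 = 36
  a_6 = 2·36 + 3·19 + 1·0 + -3·1 = 126
  a_7 = 2·126 + 3·36 + 1·19 + -3·0 = 379
  a_8 = 2·379 + 3·126 + 1·36 + -3·19 = 1115
  a_9 = 2·1115 + 3·379 + 1·126 + -3·36 = 3385
  a_10 = 2·3385 + 3·1115 + 1·379 + -3·126 = 10116
  a_11 = 2·10116 + 3·3385 + 1·1115 + -3·379 = 30365
  a_12 = 2·30365 + 3·10116 + 1·3385 + -3·1115 = 91118
  a_13 = 2·91118 + 3·30365 + 1·10116 + -3·3385 = 273292

2,3,1,-3 ; 273292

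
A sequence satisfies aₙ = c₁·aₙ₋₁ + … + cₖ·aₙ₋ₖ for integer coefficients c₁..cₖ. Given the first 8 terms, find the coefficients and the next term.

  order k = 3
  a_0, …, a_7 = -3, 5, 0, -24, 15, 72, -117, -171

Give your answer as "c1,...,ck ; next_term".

0,-3,3 ; 567

  a_3 = 0·0 + -3·5 + 3·-3 = -24
  a_4 = 0·-24 + -3·0 + 3·5 = 15
  a_5 = 0·15 + -3·-24 + 3·0 = 72
  a_6 = 0·72 + -3·15 + 3·-24 = -117
  a_7 = 0·-117 + -3·72 + 3·15 = -171
  a_8 = 0·-171 + -3·-117 + 3·72 = 567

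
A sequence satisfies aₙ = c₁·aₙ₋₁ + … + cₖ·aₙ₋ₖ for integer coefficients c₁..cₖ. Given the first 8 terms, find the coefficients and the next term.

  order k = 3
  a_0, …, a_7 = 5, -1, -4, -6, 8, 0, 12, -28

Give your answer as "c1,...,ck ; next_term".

-1,0,-2 ; 28

  a_3 = -1·-4 + 0·-1 + -2·5 = -6
  a_4 = -1·-6 + 0·-4 + -2·-1 = 8
  a_5 = -1·8 + 0·-6 + -2·-4 = 0
  a_6 = -1·0 + 0·8 + -2·-6 = 12
  a_7 = -1·12 + 0·0 + -2·8 = -28
  a_8 = -1·-28 + 0·12 + -2·0 = 28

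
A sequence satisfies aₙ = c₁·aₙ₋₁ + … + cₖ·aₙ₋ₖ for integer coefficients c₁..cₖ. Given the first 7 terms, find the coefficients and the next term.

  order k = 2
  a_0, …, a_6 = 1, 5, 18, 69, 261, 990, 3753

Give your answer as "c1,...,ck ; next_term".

3,3 ; 14229

  a_2 = 3·5 + 3·1 = 18
  a_3 = 3·18 + 3·5 = 69
  a_4 = 3·69 + 3·18 = 261
  a_5 = 3·261 + 3·69 = 990
  a_6 = 3·990 + 3·261 = 3753
  a_7 = 3·3753 + 3·990 = 14229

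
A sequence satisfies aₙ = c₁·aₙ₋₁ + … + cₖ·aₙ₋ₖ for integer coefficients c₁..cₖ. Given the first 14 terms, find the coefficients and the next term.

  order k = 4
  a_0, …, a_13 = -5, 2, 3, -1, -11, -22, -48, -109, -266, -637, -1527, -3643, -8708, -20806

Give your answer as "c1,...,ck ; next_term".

  a_4 = 2·-1 + 1·3 + -1·2 + 2·-5 = -11
  a_5 = 2·-11 + 1·-1 + -1·3 + 2·2 = -22
  a_6 = 2·-22 + 1·-11 + -1·-1 + 2·3 = -48
  a_7 = 2·-48 + 1·-22 + -1·-11 + 2·-1 = -109
  a_8 = 2·-109 + 1·-48 + -1·-22 + 2·-11 = -266
  a_9 = 2·-266 + 1·-109 + -1·-48 + 2·-22 = -637
  a_10 = 2·-637 + 1·-266 + -1·-109 + 2·-48 = -1527
  a_11 = 2·-1527 + 1·-637 + -1·-266 + 2·-109 = -3643
  a_12 = 2·-3643 + 1·-1527 + -1·-637 + 2·-266 = -8708
  a_13 = 2·-8708 + 1·-3643 + -1·-1527 + 2·-637 = -20806
  a_14 = 2·-20806 + 1·-8708 + -1·-3643 + 2·-1527 = -49731

2,1,-1,2 ; -49731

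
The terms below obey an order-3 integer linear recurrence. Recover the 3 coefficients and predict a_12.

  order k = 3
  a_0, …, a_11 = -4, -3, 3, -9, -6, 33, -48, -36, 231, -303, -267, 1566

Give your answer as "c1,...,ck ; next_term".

  a_3 = -1·3 + -2·-3 + 3·-4 = -9
  a_4 = -1·-9 + -2·3 + 3·-3 = -6
  a_5 = -1·-6 + -2·-9 + 3·3 = 33
  a_6 = -1·33 + -2·-6 + 3·-9 = -48
  a_7 = -1·-48 + -2·33 + 3·-6 = -36
  a_8 = -1·-36 + -2·-48 + 3·33 = 231
  a_9 = -1·231 + -2·-36 + 3·-48 = -303
  a_10 = -1·-303 + -2·231 + 3·-36 = -267
  a_11 = -1·-267 + -2·-303 + 3·231 = 1566
  a_12 = -1·1566 + -2·-267 + 3·-303 = -1941

-1,-2,3 ; -1941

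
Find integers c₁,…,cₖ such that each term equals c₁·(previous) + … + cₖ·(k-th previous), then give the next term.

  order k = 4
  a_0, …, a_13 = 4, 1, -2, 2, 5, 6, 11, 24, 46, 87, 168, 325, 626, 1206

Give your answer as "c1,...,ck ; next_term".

1,1,1,1 ; 2325

  a_4 = 1·2 + 1·-2 + 1·1 + 1·4 = 5
  a_5 = 1·5 + 1·2 + 1·-2 + 1·1 = 6
  a_6 = 1·6 + 1·5 + 1·2 + 1·-2 = 11
  a_7 = 1·11 + 1·6 + 1·5 + 1·2 = 24
  a_8 = 1·24 + 1·11 + 1·6 + 1·5 = 46
  a_9 = 1·46 + 1·24 + 1·11 + 1·6 = 87
  a_10 = 1·87 + 1·46 + 1·24 + 1·11 = 168
  a_11 = 1·168 + 1·87 + 1·46 + 1·24 = 325
  a_12 = 1·325 + 1·168 + 1·87 + 1·46 = 626
  a_13 = 1·626 + 1·325 + 1·168 + 1·87 = 1206
  a_14 = 1·1206 + 1·626 + 1·325 + 1·168 = 2325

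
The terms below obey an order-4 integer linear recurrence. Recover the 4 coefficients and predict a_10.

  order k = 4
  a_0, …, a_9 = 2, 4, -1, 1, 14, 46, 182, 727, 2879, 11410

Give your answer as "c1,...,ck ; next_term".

3,3,3,1 ; 45230

  a_4 = 3·1 + 3·-1 + 3·4 + 1·2 = 14
  a_5 = 3·14 + 3·1 + 3·-1 + 1·4 = 46
  a_6 = 3·46 + 3·14 + 3·1 + 1·-1 = 182
  a_7 = 3·182 + 3·46 + 3·14 + 1·1 = 727
  a_8 = 3·727 + 3·182 + 3·46 + 1·14 = 2879
  a_9 = 3·2879 + 3·727 + 3·182 + 1·46 = 11410
  a_10 = 3·11410 + 3·2879 + 3·727 + 1·182 = 45230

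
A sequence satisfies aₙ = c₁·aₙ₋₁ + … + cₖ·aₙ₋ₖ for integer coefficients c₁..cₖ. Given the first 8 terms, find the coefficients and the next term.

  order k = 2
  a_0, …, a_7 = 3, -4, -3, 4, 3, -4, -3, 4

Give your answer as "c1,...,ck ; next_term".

  a_2 = 0·-4 + -1·3 = -3
  a_3 = 0·-3 + -1·-4 = 4
  a_4 = 0·4 + -1·-3 = 3
  a_5 = 0·3 + -1·4 = -4
  a_6 = 0·-4 + -1·3 = -3
  a_7 = 0·-3 + -1·-4 = 4
  a_8 = 0·4 + -1·-3 = 3

0,-1 ; 3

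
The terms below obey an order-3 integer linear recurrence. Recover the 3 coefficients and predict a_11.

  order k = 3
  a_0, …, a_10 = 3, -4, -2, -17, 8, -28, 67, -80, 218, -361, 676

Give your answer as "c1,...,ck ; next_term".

  a_3 = 0·-2 + 2·-4 + -3·3 = -17
  a_4 = 0·-17 + 2·-2 + -3·-4 = 8
  a_5 = 0·8 + 2·-17 + -3·-2 = -28
  a_6 = 0·-28 + 2·8 + -3·-17 = 67
  a_7 = 0·67 + 2·-28 + -3·8 = -80
  a_8 = 0·-80 + 2·67 + -3·-28 = 218
  a_9 = 0·218 + 2·-80 + -3·67 = -361
  a_10 = 0·-361 + 2·218 + -3·-80 = 676
  a_11 = 0·676 + 2·-361 + -3·218 = -1376

0,2,-3 ; -1376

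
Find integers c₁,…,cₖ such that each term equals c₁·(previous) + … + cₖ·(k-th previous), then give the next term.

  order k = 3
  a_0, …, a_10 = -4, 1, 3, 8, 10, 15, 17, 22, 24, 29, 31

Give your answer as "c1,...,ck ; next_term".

  a_3 = 1·3 + 1·1 + -1·-4 = 8
  a_4 = 1·8 + 1·3 + -1·1 = 10
  a_5 = 1·10 + 1·8 + -1·3 = 15
  a_6 = 1·15 + 1·10 + -1·8 = 17
  a_7 = 1·17 + 1·15 + -1·10 = 22
  a_8 = 1·22 + 1·17 + -1·15 = 24
  a_9 = 1·24 + 1·22 + -1·17 = 29
  a_10 = 1·29 + 1·24 + -1·22 = 31
  a_11 = 1·31 + 1·29 + -1·24 = 36

1,1,-1 ; 36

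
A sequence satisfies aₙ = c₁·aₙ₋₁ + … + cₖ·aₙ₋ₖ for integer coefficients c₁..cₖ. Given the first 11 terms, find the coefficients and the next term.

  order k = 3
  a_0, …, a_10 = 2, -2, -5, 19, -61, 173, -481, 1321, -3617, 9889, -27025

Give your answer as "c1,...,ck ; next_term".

  a_3 = -3·-5 + 0·-2 + 2·2 = 19
  a_4 = -3·19 + 0·-5 + 2·-2 = -61
  a_5 = -3·-61 + 0·19 + 2·-5 = 173
  a_6 = -3·173 + 0·-61 + 2·19 = -481
  a_7 = -3·-481 + 0·173 + 2·-61 = 1321
  a_8 = -3·1321 + 0·-481 + 2·173 = -3617
  a_9 = -3·-3617 + 0·1321 + 2·-481 = 9889
  a_10 = -3·9889 + 0·-3617 + 2·1321 = -27025
  a_11 = -3·-27025 + 0·9889 + 2·-3617 = 73841

-3,0,2 ; 73841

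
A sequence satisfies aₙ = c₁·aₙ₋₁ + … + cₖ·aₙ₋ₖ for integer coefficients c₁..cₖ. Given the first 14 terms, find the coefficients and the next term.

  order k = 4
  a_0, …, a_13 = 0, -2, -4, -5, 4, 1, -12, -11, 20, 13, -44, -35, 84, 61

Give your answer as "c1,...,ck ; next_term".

0,-1,0,2 ; -172

  a_4 = 0·-5 + -1·-4 + 0·-2 + 2·0 = 4
  a_5 = 0·4 + -1·-5 + 0·-4 + 2·-2 = 1
  a_6 = 0·1 + -1·4 + 0·-5 + 2·-4 = -12
  a_7 = 0·-12 + -1·1 + 0·4 + 2·-5 = -11
  a_8 = 0·-11 + -1·-12 + 0·1 + 2·4 = 20
  a_9 = 0·20 + -1·-11 + 0·-12 + 2·1 = 13
  a_10 = 0·13 + -1·20 + 0·-11 + 2·-12 = -44
  a_11 = 0·-44 + -1·13 + 0·20 + 2·-11 = -35
  a_12 = 0·-35 + -1·-44 + 0·13 + 2·20 = 84
  a_13 = 0·84 + -1·-35 + 0·-44 + 2·13 = 61
  a_14 = 0·61 + -1·84 + 0·-35 + 2·-44 = -172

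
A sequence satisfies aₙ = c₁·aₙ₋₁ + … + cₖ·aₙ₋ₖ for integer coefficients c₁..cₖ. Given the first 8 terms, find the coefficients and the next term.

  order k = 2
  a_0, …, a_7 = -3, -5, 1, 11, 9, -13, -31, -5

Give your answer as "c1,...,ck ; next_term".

  a_2 = 1·-5 + -2·-3 = 1
  a_3 = 1·1 + -2·-5 = 11
  a_4 = 1·11 + -2·1 = 9
  a_5 = 1·9 + -2·11 = -13
  a_6 = 1·-13 + -2·9 = -31
  a_7 = 1·-31 + -2·-13 = -5
  a_8 = 1·-5 + -2·-31 = 57

1,-2 ; 57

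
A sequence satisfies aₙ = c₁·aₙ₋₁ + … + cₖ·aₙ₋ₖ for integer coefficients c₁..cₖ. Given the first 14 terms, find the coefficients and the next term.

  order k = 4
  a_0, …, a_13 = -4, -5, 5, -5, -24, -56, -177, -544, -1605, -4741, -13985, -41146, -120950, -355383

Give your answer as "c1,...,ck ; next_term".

  a_4 = 4·-5 + -3·5 + 1·-5 + -4·-4 = -24
  a_5 = 4·-24 + -3·-5 + 1·5 + -4·-5 = -56
  a_6 = 4·-56 + -3·-24 + 1·-5 + -4·5 = -177
  a_7 = 4·-177 + -3·-56 + 1·-24 + -4·-5 = -544
  a_8 = 4·-544 + -3·-177 + 1·-56 + -4·-24 = -1605
  a_9 = 4·-1605 + -3·-544 + 1·-177 + -4·-56 = -4741
  a_10 = 4·-4741 + -3·-1605 + 1·-544 + -4·-177 = -13985
  a_11 = 4·-13985 + -3·-4741 + 1·-1605 + -4·-544 = -41146
  a_12 = 4·-41146 + -3·-13985 + 1·-4741 + -4·-1605 = -120950
  a_13 = 4·-120950 + -3·-41146 + 1·-13985 + -4·-4741 = -355383
  a_14 = 4·-355383 + -3·-120950 + 1·-41146 + -4·-13985 = -1043888

4,-3,1,-4 ; -1043888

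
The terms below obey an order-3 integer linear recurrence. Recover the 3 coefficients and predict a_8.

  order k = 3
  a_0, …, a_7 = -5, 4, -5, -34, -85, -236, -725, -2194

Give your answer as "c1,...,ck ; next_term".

3,-1,3 ; -6565

  a_3 = 3·-5 + -1·4 + 3·-5 = -34
  a_4 = 3·-34 + -1·-5 + 3·4 = -85
  a_5 = 3·-85 + -1·-34 + 3·-5 = -236
  a_6 = 3·-236 + -1·-85 + 3·-34 = -725
  a_7 = 3·-725 + -1·-236 + 3·-85 = -2194
  a_8 = 3·-2194 + -1·-725 + 3·-236 = -6565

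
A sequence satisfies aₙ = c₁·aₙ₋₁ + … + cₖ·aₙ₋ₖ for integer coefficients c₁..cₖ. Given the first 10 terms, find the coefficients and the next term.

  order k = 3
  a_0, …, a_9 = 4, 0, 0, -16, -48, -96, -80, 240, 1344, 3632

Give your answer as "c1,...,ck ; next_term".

  a_3 = 3·0 + -3·0 + -4·4 = -16
  a_4 = 3·-16 + -3·0 + -4·0 = -48
  a_5 = 3·-48 + -3·-16 + -4·0 = -96
  a_6 = 3·-96 + -3·-48 + -4·-16 = -80
  a_7 = 3·-80 + -3·-96 + -4·-48 = 240
  a_8 = 3·240 + -3·-80 + -4·-96 = 1344
  a_9 = 3·1344 + -3·240 + -4·-80 = 3632
  a_10 = 3·3632 + -3·1344 + -4·240 = 5904

3,-3,-4 ; 5904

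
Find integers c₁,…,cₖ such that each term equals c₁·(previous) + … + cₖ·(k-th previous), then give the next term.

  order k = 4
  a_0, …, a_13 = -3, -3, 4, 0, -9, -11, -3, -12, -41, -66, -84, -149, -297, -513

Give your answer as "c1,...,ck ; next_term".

  a_4 = 1·0 + 0·4 + 1·-3 + 2·-3 = -9
  a_5 = 1·-9 + 0·0 + 1·4 + 2·-3 = -11
  a_6 = 1·-11 + 0·-9 + 1·0 + 2·4 = -3
  a_7 = 1·-3 + 0·-11 + 1·-9 + 2·0 = -12
  a_8 = 1·-12 + 0·-3 + 1·-11 + 2·-9 = -41
  a_9 = 1·-41 + 0·-12 + 1·-3 + 2·-11 = -66
  a_10 = 1·-66 + 0·-41 + 1·-12 + 2·-3 = -84
  a_11 = 1·-84 + 0·-66 + 1·-41 + 2·-12 = -149
  a_12 = 1·-149 + 0·-84 + 1·-66 + 2·-41 = -297
  a_13 = 1·-297 + 0·-149 + 1·-84 + 2·-66 = -513
  a_14 = 1·-513 + 0·-297 + 1·-149 + 2·-84 = -830

1,0,1,2 ; -830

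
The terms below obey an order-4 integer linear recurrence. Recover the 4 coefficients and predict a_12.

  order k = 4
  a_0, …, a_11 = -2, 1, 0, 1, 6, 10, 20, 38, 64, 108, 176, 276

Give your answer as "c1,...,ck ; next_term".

  a_4 = 2·1 + 0·0 + 0·1 + -2·-2 = 6
  a_5 = 2·6 + 0·1 + 0·0 + -2·1 = 10
  a_6 = 2·10 + 0·6 + 0·1 + -2·0 = 20
  a_7 = 2·20 + 0·10 + 0·6 + -2·1 = 38
  a_8 = 2·38 + 0·20 + 0·10 + -2·6 = 64
  a_9 = 2·64 + 0·38 + 0·20 + -2·10 = 108
  a_10 = 2·108 + 0·64 + 0·38 + -2·20 = 176
  a_11 = 2·176 + 0·108 + 0·64 + -2·38 = 276
  a_12 = 2·276 + 0·176 + 0·108 + -2·64 = 424

2,0,0,-2 ; 424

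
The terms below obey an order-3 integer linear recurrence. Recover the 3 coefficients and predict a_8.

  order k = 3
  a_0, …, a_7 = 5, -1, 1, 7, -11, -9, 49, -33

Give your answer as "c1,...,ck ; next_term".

  a_3 = -1·1 + -3·-1 + 1·5 = 7
  a_4 = -1·7 + -3·1 + 1·-1 = -11
  a_5 = -1·-11 + -3·7 + 1·1 = -9
  a_6 = -1·-9 + -3·-11 + 1·7 = 49
  a_7 = -1·49 + -3·-9 + 1·-11 = -33
  a_8 = -1·-33 + -3·49 + 1·-9 = -123

-1,-3,1 ; -123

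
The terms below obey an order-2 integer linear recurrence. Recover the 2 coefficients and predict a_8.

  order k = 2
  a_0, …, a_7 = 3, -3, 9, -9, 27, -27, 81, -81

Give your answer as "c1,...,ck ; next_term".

0,3 ; 243

  a_2 = 0·-3 + 3·3 = 9
  a_3 = 0·9 + 3·-3 = -9
  a_4 = 0·-9 + 3·9 = 27
  a_5 = 0·27 + 3·-9 = -27
  a_6 = 0·-27 + 3·27 = 81
  a_7 = 0·81 + 3·-27 = -81
  a_8 = 0·-81 + 3·81 = 243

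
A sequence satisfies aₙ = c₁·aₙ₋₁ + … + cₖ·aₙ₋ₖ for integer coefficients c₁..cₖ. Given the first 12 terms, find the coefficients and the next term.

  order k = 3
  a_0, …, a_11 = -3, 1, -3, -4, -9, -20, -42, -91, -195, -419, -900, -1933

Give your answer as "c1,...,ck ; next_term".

  a_3 = 1·-3 + 2·1 + 1·-3 = -4
  a_4 = 1·-4 + 2·-3 + 1·1 = -9
  a_5 = 1·-9 + 2·-4 + 1·-3 = -20
  a_6 = 1·-20 + 2·-9 + 1·-4 = -42
  a_7 = 1·-42 + 2·-20 + 1·-9 = -91
  a_8 = 1·-91 + 2·-42 + 1·-20 = -195
  a_9 = 1·-195 + 2·-91 + 1·-42 = -419
  a_10 = 1·-419 + 2·-195 + 1·-91 = -900
  a_11 = 1·-900 + 2·-419 + 1·-195 = -1933
  a_12 = 1·-1933 + 2·-900 + 1·-419 = -4152

1,2,1 ; -4152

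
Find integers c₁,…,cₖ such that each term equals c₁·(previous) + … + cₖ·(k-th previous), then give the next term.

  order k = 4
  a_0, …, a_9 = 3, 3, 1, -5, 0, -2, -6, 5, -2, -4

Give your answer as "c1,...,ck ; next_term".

0,0,1,-1 ; 11

  a_4 = 0·-5 + 0·1 + 1·3 + -1·3 = 0
  a_5 = 0·0 + 0·-5 + 1·1 + -1·3 = -2
  a_6 = 0·-2 + 0·0 + 1·-5 + -1·1 = -6
  a_7 = 0·-6 + 0·-2 + 1·0 + -1·-5 = 5
  a_8 = 0·5 + 0·-6 + 1·-2 + -1·0 = -2
  a_9 = 0·-2 + 0·5 + 1·-6 + -1·-2 = -4
  a_10 = 0·-4 + 0·-2 + 1·5 + -1·-6 = 11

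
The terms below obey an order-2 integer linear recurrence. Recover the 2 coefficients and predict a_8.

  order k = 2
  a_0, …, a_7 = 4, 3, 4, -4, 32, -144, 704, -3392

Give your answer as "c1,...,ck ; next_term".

  a_2 = -4·3 + 4·4 = 4
  a_3 = -4·4 + 4·3 = -4
  a_4 = -4·-4 + 4·4 = 32
  a_5 = -4·32 + 4·-4 = -144
  a_6 = -4·-144 + 4·32 = 704
  a_7 = -4·704 + 4·-144 = -3392
  a_8 = -4·-3392 + 4·704 = 16384

-4,4 ; 16384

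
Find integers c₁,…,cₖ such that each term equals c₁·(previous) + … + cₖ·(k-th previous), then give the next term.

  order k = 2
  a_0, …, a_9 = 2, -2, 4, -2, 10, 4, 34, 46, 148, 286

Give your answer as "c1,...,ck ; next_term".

  a_2 = 1·-2 + 3·2 = 4
  a_3 = 1·4 + 3·-2 = -2
  a_4 = 1·-2 + 3·4 = 10
  a_5 = 1·10 + 3·-2 = 4
  a_6 = 1·4 + 3·10 = 34
  a_7 = 1·34 + 3·4 = 46
  a_8 = 1·46 + 3·34 = 148
  a_9 = 1·148 + 3·46 = 286
  a_10 = 1·286 + 3·148 = 730

1,3 ; 730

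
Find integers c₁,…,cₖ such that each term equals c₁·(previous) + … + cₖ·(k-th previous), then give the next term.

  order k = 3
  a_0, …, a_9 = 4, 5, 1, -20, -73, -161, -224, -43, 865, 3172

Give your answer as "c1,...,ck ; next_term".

  a_3 = 3·1 + -3·5 + -2·4 = -20
  a_4 = 3·-20 + -3·1 + -2·5 = -73
  a_5 = 3·-73 + -3·-20 + -2·1 = -161
  a_6 = 3·-161 + -3·-73 + -2·-20 = -224
  a_7 = 3·-224 + -3·-161 + -2·-73 = -43
  a_8 = 3·-43 + -3·-224 + -2·-161 = 865
  a_9 = 3·865 + -3·-43 + -2·-224 = 3172
  a_10 = 3·3172 + -3·865 + -2·-43 = 7007

3,-3,-2 ; 7007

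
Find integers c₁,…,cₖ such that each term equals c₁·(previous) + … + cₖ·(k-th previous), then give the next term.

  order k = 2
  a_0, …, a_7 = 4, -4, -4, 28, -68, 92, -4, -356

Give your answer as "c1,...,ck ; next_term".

  a_2 = -3·-4 + -4·4 = -4
  a_3 = -3·-4 + -4·-4 = 28
  a_4 = -3·28 + -4·-4 = -68
  a_5 = -3·-68 + -4·28 = 92
  a_6 = -3·92 + -4·-68 = -4
  a_7 = -3·-4 + -4·92 = -356
  a_8 = -3·-356 + -4·-4 = 1084

-3,-4 ; 1084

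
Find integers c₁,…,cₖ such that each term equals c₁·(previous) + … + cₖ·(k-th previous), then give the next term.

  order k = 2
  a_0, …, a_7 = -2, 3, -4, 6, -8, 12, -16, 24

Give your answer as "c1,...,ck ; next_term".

0,2 ; -32

  a_2 = 0·3 + 2·-2 = -4
  a_3 = 0·-4 + 2·3 = 6
  a_4 = 0·6 + 2·-4 = -8
  a_5 = 0·-8 + 2·6 = 12
  a_6 = 0·12 + 2·-8 = -16
  a_7 = 0·-16 + 2·12 = 24
  a_8 = 0·24 + 2·-16 = -32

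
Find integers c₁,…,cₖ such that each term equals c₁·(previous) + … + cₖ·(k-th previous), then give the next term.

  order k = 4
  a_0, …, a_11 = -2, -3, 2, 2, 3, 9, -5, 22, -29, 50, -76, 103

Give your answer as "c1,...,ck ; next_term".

  a_4 = -1·2 + 2·2 + 1·-3 + -2·-2 = 3
  a_5 = -1·3 + 2·2 + 1·2 + -2·-3 = 9
  a_6 = -1·9 + 2·3 + 1·2 + -2·2 = -5
  a_7 = -1·-5 + 2·9 + 1·3 + -2·2 = 22
  a_8 = -1·22 + 2·-5 + 1·9 + -2·3 = -29
  a_9 = -1·-29 + 2·22 + 1·-5 + -2·9 = 50
  a_10 = -1·50 + 2·-29 + 1·22 + -2·-5 = -76
  a_11 = -1·-76 + 2·50 + 1·-29 + -2·22 = 103
  a_12 = -1·103 + 2·-76 + 1·50 + -2·-29 = -147

-1,2,1,-2 ; -147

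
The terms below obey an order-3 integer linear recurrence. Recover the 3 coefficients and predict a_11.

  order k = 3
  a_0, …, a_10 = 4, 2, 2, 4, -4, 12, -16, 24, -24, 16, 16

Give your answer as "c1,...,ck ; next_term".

  a_3 = -2·2 + 0·2 + 2·4 = 4
  a_4 = -2·4 + 0·2 + 2·2 = -4
  a_5 = -2·-4 + 0·4 + 2·2 = 12
  a_6 = -2·12 + 0·-4 + 2·4 = -16
  a_7 = -2·-16 + 0·12 + 2·-4 = 24
  a_8 = -2·24 + 0·-16 + 2·12 = -24
  a_9 = -2·-24 + 0·24 + 2·-16 = 16
  a_10 = -2·16 + 0·-24 + 2·24 = 16
  a_11 = -2·16 + 0·16 + 2·-24 = -80

-2,0,2 ; -80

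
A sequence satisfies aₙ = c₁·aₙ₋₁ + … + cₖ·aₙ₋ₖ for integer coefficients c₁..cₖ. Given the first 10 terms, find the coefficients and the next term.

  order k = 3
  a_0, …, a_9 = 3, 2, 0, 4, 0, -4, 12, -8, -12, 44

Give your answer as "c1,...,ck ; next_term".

-1,-1,2 ; -48

  a_3 = -1·0 + -1·2 + 2·3 = 4
  a_4 = -1·4 + -1·0 + 2·2 = 0
  a_5 = -1·0 + -1·4 + 2·0 = -4
  a_6 = -1·-4 + -1·0 + 2·4 = 12
  a_7 = -1·12 + -1·-4 + 2·0 = -8
  a_8 = -1·-8 + -1·12 + 2·-4 = -12
  a_9 = -1·-12 + -1·-8 + 2·12 = 44
  a_10 = -1·44 + -1·-12 + 2·-8 = -48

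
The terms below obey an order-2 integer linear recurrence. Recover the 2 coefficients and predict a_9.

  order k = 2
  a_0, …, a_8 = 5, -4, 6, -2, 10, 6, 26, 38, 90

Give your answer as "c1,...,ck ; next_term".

  a_2 = 1·-4 + 2·5 = 6
  a_3 = 1·6 + 2·-4 = -2
  a_4 = 1·-2 + 2·6 = 10
  a_5 = 1·10 + 2·-2 = 6
  a_6 = 1·6 + 2·10 = 26
  a_7 = 1·26 + 2·6 = 38
  a_8 = 1·38 + 2·26 = 90
  a_9 = 1·90 + 2·38 = 166

1,2 ; 166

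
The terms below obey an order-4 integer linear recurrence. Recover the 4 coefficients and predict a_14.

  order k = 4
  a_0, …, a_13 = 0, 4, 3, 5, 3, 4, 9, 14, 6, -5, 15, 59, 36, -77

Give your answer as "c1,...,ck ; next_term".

1,-2,1,2 ; -60

  a_4 = 1·5 + -2·3 + 1·4 + 2·0 = 3
  a_5 = 1·3 + -2·5 + 1·3 + 2·4 = 4
  a_6 = 1·4 + -2·3 + 1·5 + 2·3 = 9
  a_7 = 1·9 + -2·4 + 1·3 + 2·5 = 14
  a_8 = 1·14 + -2·9 + 1·4 + 2·3 = 6
  a_9 = 1·6 + -2·14 + 1·9 + 2·4 = -5
  a_10 = 1·-5 + -2·6 + 1·14 + 2·9 = 15
  a_11 = 1·15 + -2·-5 + 1·6 + 2·14 = 59
  a_12 = 1·59 + -2·15 + 1·-5 + 2·6 = 36
  a_13 = 1·36 + -2·59 + 1·15 + 2·-5 = -77
  a_14 = 1·-77 + -2·36 + 1·59 + 2·15 = -60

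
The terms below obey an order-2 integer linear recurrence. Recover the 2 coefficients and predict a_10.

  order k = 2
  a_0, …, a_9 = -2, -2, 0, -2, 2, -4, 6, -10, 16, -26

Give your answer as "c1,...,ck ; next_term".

  a_2 = -1·-2 + 1·-2 = 0
  a_3 = -1·0 + 1·-2 = -2
  a_4 = -1·-2 + 1·0 = 2
  a_5 = -1·2 + 1·-2 = -4
  a_6 = -1·-4 + 1·2 = 6
  a_7 = -1·6 + 1·-4 = -10
  a_8 = -1·-10 + 1·6 = 16
  a_9 = -1·16 + 1·-10 = -26
  a_10 = -1·-26 + 1·16 = 42

-1,1 ; 42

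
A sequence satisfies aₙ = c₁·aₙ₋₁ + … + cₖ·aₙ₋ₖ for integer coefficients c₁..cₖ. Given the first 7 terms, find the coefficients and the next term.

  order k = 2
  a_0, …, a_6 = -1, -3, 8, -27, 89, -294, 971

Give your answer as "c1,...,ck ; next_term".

-3,1 ; -3207

  a_2 = -3·-3 + 1·-1 = 8
  a_3 = -3·8 + 1·-3 = -27
  a_4 = -3·-27 + 1·8 = 89
  a_5 = -3·89 + 1·-27 = -294
  a_6 = -3·-294 + 1·89 = 971
  a_7 = -3·971 + 1·-294 = -3207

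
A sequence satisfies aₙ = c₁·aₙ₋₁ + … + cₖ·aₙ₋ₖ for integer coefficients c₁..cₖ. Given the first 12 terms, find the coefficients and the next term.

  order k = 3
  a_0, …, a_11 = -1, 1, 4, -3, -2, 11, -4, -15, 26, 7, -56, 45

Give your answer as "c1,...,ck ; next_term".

  a_3 = 0·4 + -1·1 + 2·-1 = -3
  a_4 = 0·-3 + -1·4 + 2·1 = -2
  a_5 = 0·-2 + -1·-3 + 2·4 = 11
  a_6 = 0·11 + -1·-2 + 2·-3 = -4
  a_7 = 0·-4 + -1·11 + 2·-2 = -15
  a_8 = 0·-15 + -1·-4 + 2·11 = 26
  a_9 = 0·26 + -1·-15 + 2·-4 = 7
  a_10 = 0·7 + -1·26 + 2·-15 = -56
  a_11 = 0·-56 + -1·7 + 2·26 = 45
  a_12 = 0·45 + -1·-56 + 2·7 = 70

0,-1,2 ; 70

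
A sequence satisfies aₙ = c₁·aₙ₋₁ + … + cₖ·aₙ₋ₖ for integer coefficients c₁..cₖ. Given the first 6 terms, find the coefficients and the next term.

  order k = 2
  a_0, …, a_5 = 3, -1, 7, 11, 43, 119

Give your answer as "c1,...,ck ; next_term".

  a_2 = 2·-1 + 3·3 = 7
  a_3 = 2·7 + 3·-1 = 11
  a_4 = 2·11 + 3·7 = 43
  a_5 = 2·43 + 3·11 = 119
  a_6 = 2·119 + 3·43 = 367

2,3 ; 367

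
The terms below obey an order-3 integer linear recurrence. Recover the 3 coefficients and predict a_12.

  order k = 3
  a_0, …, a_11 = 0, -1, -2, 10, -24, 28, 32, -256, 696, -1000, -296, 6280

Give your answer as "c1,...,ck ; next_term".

-3,-4,2 ; -19656

  a_3 = -3·-2 + -4·-1 + 2·0 = 10
  a_4 = -3·10 + -4·-2 + 2·-1 = -24
  a_5 = -3·-24 + -4·10 + 2·-2 = 28
  a_6 = -3·28 + -4·-24 + 2·10 = 32
  a_7 = -3·32 + -4·28 + 2·-24 = -256
  a_8 = -3·-256 + -4·32 + 2·28 = 696
  a_9 = -3·696 + -4·-256 + 2·32 = -1000
  a_10 = -3·-1000 + -4·696 + 2·-256 = -296
  a_11 = -3·-296 + -4·-1000 + 2·696 = 6280
  a_12 = -3·6280 + -4·-296 + 2·-1000 = -19656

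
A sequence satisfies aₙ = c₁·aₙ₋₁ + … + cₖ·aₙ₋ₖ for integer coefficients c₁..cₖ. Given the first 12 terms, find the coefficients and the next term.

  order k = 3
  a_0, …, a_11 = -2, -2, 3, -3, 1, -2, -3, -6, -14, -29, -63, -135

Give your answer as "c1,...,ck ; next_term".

1,2,1 ; -290

  a_3 = 1·3 + 2·-2 + 1·-2 = -3
  a_4 = 1·-3 + 2·3 + 1·-2 = 1
  a_5 = 1·1 + 2·-3 + 1·3 = -2
  a_6 = 1·-2 + 2·1 + 1·-3 = -3
  a_7 = 1·-3 + 2·-2 + 1·1 = -6
  a_8 = 1·-6 + 2·-3 + 1·-2 = -14
  a_9 = 1·-14 + 2·-6 + 1·-3 = -29
  a_10 = 1·-29 + 2·-14 + 1·-6 = -63
  a_11 = 1·-63 + 2·-29 + 1·-14 = -135
  a_12 = 1·-135 + 2·-63 + 1·-29 = -290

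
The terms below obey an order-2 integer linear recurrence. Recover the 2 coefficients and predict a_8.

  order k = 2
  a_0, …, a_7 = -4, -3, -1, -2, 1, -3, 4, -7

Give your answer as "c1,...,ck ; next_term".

  a_2 = -1·-3 + 1·-4 = -1
  a_3 = -1·-1 + 1·-3 = -2
  a_4 = -1·-2 + 1·-1 = 1
  a_5 = -1·1 + 1·-2 = -3
  a_6 = -1·-3 + 1·1 = 4
  a_7 = -1·4 + 1·-3 = -7
  a_8 = -1·-7 + 1·4 = 11

-1,1 ; 11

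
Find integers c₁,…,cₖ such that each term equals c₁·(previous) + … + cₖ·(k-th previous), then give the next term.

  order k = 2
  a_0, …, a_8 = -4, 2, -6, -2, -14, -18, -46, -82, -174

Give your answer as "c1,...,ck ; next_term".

1,2 ; -338

  a_2 = 1·2 + 2·-4 = -6
  a_3 = 1·-6 + 2·2 = -2
  a_4 = 1·-2 + 2·-6 = -14
  a_5 = 1·-14 + 2·-2 = -18
  a_6 = 1·-18 + 2·-14 = -46
  a_7 = 1·-46 + 2·-18 = -82
  a_8 = 1·-82 + 2·-46 = -174
  a_9 = 1·-174 + 2·-82 = -338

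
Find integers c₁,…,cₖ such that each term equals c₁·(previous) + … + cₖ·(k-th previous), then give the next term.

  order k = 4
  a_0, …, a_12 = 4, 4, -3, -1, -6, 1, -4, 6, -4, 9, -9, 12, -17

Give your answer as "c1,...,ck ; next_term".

-1,1,0,-1 ; 20

  a_4 = -1·-1 + 1·-3 + 0·4 + -1·4 = -6
  a_5 = -1·-6 + 1·-1 + 0·-3 + -1·4 = 1
  a_6 = -1·1 + 1·-6 + 0·-1 + -1·-3 = -4
  a_7 = -1·-4 + 1·1 + 0·-6 + -1·-1 = 6
  a_8 = -1·6 + 1·-4 + 0·1 + -1·-6 = -4
  a_9 = -1·-4 + 1·6 + 0·-4 + -1·1 = 9
  a_10 = -1·9 + 1·-4 + 0·6 + -1·-4 = -9
  a_11 = -1·-9 + 1·9 + 0·-4 + -1·6 = 12
  a_12 = -1·12 + 1·-9 + 0·9 + -1·-4 = -17
  a_13 = -1·-17 + 1·12 + 0·-9 + -1·9 = 20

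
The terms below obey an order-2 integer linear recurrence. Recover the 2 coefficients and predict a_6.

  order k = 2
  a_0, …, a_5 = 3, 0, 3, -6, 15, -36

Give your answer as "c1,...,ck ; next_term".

  a_2 = -2·0 + 1·3 = 3
  a_3 = -2·3 + 1·0 = -6
  a_4 = -2·-6 + 1·3 = 15
  a_5 = -2·15 + 1·-6 = -36
  a_6 = -2·-36 + 1·15 = 87

-2,1 ; 87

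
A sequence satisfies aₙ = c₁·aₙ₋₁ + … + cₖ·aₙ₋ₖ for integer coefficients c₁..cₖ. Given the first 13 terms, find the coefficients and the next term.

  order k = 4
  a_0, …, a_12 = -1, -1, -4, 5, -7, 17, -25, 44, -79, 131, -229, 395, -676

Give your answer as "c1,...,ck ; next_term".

-1,1,-1,-1 ; 1169

  a_4 = -1·5 + 1·-4 + -1·-1 + -1·-1 = -7
  a_5 = -1·-7 + 1·5 + -1·-4 + -1·-1 = 17
  a_6 = -1·17 + 1·-7 + -1·5 + -1·-4 = -25
  a_7 = -1·-25 + 1·17 + -1·-7 + -1·5 = 44
  a_8 = -1·44 + 1·-25 + -1·17 + -1·-7 = -79
  a_9 = -1·-79 + 1·44 + -1·-25 + -1·17 = 131
  a_10 = -1·131 + 1·-79 + -1·44 + -1·-25 = -229
  a_11 = -1·-229 + 1·131 + -1·-79 + -1·44 = 395
  a_12 = -1·395 + 1·-229 + -1·131 + -1·-79 = -676
  a_13 = -1·-676 + 1·395 + -1·-229 + -1·131 = 1169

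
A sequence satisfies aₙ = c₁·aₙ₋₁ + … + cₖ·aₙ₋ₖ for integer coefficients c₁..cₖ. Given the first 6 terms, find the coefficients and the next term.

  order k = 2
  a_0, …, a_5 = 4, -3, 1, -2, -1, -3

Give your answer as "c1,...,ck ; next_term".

1,1 ; -4

  a_2 = 1·-3 + 1·4 = 1
  a_3 = 1·1 + 1·-3 = -2
  a_4 = 1·-2 + 1·1 = -1
  a_5 = 1·-1 + 1·-2 = -3
  a_6 = 1·-3 + 1·-1 = -4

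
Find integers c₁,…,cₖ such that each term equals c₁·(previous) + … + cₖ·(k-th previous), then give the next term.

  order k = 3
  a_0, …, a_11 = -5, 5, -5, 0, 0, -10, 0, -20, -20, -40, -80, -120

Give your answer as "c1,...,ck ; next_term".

  a_3 = 0·-5 + 2·5 + 2·-5 = 0
  a_4 = 0·0 + 2·-5 + 2·5 = 0
  a_5 = 0·0 + 2·0 + 2·-5 = -10
  a_6 = 0·-10 + 2·0 + 2·0 = 0
  a_7 = 0·0 + 2·-10 + 2·0 = -20
  a_8 = 0·-20 + 2·0 + 2·-10 = -20
  a_9 = 0·-20 + 2·-20 + 2·0 = -40
  a_10 = 0·-40 + 2·-20 + 2·-20 = -80
  a_11 = 0·-80 + 2·-40 + 2·-20 = -120
  a_12 = 0·-120 + 2·-80 + 2·-40 = -240

0,2,2 ; -240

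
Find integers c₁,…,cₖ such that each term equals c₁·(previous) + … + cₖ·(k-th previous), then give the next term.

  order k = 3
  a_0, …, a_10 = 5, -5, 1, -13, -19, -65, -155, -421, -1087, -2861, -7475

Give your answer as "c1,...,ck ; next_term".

2,2,-1 ; -19585

  a_3 = 2·1 + 2·-5 + -1·5 = -13
  a_4 = 2·-13 + 2·1 + -1·-5 = -19
  a_5 = 2·-19 + 2·-13 + -1·1 = -65
  a_6 = 2·-65 + 2·-19 + -1·-13 = -155
  a_7 = 2·-155 + 2·-65 + -1·-19 = -421
  a_8 = 2·-421 + 2·-155 + -1·-65 = -1087
  a_9 = 2·-1087 + 2·-421 + -1·-155 = -2861
  a_10 = 2·-2861 + 2·-1087 + -1·-421 = -7475
  a_11 = 2·-7475 + 2·-2861 + -1·-1087 = -19585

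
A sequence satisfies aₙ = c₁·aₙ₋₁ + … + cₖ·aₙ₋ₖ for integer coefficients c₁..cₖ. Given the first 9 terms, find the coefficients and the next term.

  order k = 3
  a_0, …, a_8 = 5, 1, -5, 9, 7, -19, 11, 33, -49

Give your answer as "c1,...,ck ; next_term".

  a_3 = 0·-5 + -1·1 + 2·5 = 9
  a_4 = 0·9 + -1·-5 + 2·1 = 7
  a_5 = 0·7 + -1·9 + 2·-5 = -19
  a_6 = 0·-19 + -1·7 + 2·9 = 11
  a_7 = 0·11 + -1·-19 + 2·7 = 33
  a_8 = 0·33 + -1·11 + 2·-19 = -49
  a_9 = 0·-49 + -1·33 + 2·11 = -11

0,-1,2 ; -11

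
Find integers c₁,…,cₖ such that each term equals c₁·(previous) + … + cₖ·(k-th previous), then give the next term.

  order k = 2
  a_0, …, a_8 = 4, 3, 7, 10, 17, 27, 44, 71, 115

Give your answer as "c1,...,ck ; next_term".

  a_2 = 1·3 + 1·4 = 7
  a_3 = 1·7 + 1·3 = 10
  a_4 = 1·10 + 1·7 = 17
  a_5 = 1·17 + 1·10 = 27
  a_6 = 1·27 + 1·17 = 44
  a_7 = 1·44 + 1·27 = 71
  a_8 = 1·71 + 1·44 = 115
  a_9 = 1·115 + 1·71 = 186

1,1 ; 186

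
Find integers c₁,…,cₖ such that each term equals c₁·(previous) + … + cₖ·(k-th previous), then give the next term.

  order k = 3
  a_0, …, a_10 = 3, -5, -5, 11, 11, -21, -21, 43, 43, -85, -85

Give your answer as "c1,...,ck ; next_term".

1,-2,2 ; 171

  a_3 = 1·-5 + -2·-5 + 2·3 = 11
  a_4 = 1·11 + -2·-5 + 2·-5 = 11
  a_5 = 1·11 + -2·11 + 2·-5 = -21
  a_6 = 1·-21 + -2·11 + 2·11 = -21
  a_7 = 1·-21 + -2·-21 + 2·11 = 43
  a_8 = 1·43 + -2·-21 + 2·-21 = 43
  a_9 = 1·43 + -2·43 + 2·-21 = -85
  a_10 = 1·-85 + -2·43 + 2·43 = -85
  a_11 = 1·-85 + -2·-85 + 2·43 = 171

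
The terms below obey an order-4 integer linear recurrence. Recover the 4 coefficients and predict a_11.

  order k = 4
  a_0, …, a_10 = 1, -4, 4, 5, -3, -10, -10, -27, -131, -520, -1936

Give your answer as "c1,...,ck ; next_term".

4,-2,4,1 ; -7255

  a_4 = 4·5 + -2·4 + 4·-4 + 1·1 = -3
  a_5 = 4·-3 + -2·5 + 4·4 + 1·-4 = -10
  a_6 = 4·-10 + -2·-3 + 4·5 + 1·4 = -10
  a_7 = 4·-10 + -2·-10 + 4·-3 + 1·5 = -27
  a_8 = 4·-27 + -2·-10 + 4·-10 + 1·-3 = -131
  a_9 = 4·-131 + -2·-27 + 4·-10 + 1·-10 = -520
  a_10 = 4·-520 + -2·-131 + 4·-27 + 1·-10 = -1936
  a_11 = 4·-1936 + -2·-520 + 4·-131 + 1·-27 = -7255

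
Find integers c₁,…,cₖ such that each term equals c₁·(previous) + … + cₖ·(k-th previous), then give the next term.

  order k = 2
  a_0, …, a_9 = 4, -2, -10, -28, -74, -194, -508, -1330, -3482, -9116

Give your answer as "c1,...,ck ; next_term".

3,-1 ; -23866

  a_2 = 3·-2 + -1·4 = -10
  a_3 = 3·-10 + -1·-2 = -28
  a_4 = 3·-28 + -1·-10 = -74
  a_5 = 3·-74 + -1·-28 = -194
  a_6 = 3·-194 + -1·-74 = -508
  a_7 = 3·-508 + -1·-194 = -1330
  a_8 = 3·-1330 + -1·-508 = -3482
  a_9 = 3·-3482 + -1·-1330 = -9116
  a_10 = 3·-9116 + -1·-3482 = -23866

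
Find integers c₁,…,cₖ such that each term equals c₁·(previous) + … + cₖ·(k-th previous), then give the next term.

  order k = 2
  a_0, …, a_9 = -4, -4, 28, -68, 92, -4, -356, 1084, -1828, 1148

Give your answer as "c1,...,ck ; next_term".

-3,-4 ; 3868

  a_2 = -3·-4 + -4·-4 = 28
  a_3 = -3·28 + -4·-4 = -68
  a_4 = -3·-68 + -4·28 = 92
  a_5 = -3·92 + -4·-68 = -4
  a_6 = -3·-4 + -4·92 = -356
  a_7 = -3·-356 + -4·-4 = 1084
  a_8 = -3·1084 + -4·-356 = -1828
  a_9 = -3·-1828 + -4·1084 = 1148
  a_10 = -3·1148 + -4·-1828 = 3868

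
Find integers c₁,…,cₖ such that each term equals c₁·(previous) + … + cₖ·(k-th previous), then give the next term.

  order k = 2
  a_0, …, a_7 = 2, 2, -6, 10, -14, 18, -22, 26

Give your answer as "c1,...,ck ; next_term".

-2,-1 ; -30

  a_2 = -2·2 + -1·2 = -6
  a_3 = -2·-6 + -1·2 = 10
  a_4 = -2·10 + -1·-6 = -14
  a_5 = -2·-14 + -1·10 = 18
  a_6 = -2·18 + -1·-14 = -22
  a_7 = -2·-22 + -1·18 = 26
  a_8 = -2·26 + -1·-22 = -30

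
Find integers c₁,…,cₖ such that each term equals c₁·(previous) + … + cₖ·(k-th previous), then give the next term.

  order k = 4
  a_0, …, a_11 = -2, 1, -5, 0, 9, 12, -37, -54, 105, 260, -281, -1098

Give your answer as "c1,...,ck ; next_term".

  a_4 = 0·0 + -3·-5 + -2·1 + 2·-2 = 9
  a_5 = 0·9 + -3·0 + -2·-5 + 2·1 = 12
  a_6 = 0·12 + -3·9 + -2·0 + 2·-5 = -37
  a_7 = 0·-37 + -3·12 + -2·9 + 2·0 = -54
  a_8 = 0·-54 + -3·-37 + -2·12 + 2·9 = 105
  a_9 = 0·105 + -3·-54 + -2·-37 + 2·12 = 260
  a_10 = 0·260 + -3·105 + -2·-54 + 2·-37 = -281
  a_11 = 0·-281 + -3·260 + -2·105 + 2·-54 = -1098
  a_12 = 0·-1098 + -3·-281 + -2·260 + 2·105 = 533

0,-3,-2,2 ; 533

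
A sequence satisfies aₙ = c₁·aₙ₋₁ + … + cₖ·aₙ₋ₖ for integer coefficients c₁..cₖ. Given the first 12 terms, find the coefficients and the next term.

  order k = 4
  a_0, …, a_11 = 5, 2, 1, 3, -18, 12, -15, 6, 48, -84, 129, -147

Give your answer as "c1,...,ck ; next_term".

-1,0,0,-3 ; 3

  a_4 = -1·3 + 0·1 + 0·2 + -3·5 = -18
  a_5 = -1·-18 + 0·3 + 0·1 + -3·2 = 12
  a_6 = -1·12 + 0·-18 + 0·3 + -3·1 = -15
  a_7 = -1·-15 + 0·12 + 0·-18 + -3·3 = 6
  a_8 = -1·6 + 0·-15 + 0·12 + -3·-18 = 48
  a_9 = -1·48 + 0·6 + 0·-15 + -3·12 = -84
  a_10 = -1·-84 + 0·48 + 0·6 + -3·-15 = 129
  a_11 = -1·129 + 0·-84 + 0·48 + -3·6 = -147
  a_12 = -1·-147 + 0·129 + 0·-84 + -3·48 = 3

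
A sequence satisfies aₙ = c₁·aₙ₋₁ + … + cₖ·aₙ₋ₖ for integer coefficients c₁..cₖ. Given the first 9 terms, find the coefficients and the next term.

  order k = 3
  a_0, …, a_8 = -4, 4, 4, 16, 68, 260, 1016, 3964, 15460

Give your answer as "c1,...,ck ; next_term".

3,3,2 ; 60304

  a_3 = 3·4 + 3·4 + 2·-4 = 16
  a_4 = 3·16 + 3·4 + 2·4 = 68
  a_5 = 3·68 + 3·16 + 2·4 = 260
  a_6 = 3·260 + 3·68 + 2·16 = 1016
  a_7 = 3·1016 + 3·260 + 2·68 = 3964
  a_8 = 3·3964 + 3·1016 + 2·260 = 15460
  a_9 = 3·15460 + 3·3964 + 2·1016 = 60304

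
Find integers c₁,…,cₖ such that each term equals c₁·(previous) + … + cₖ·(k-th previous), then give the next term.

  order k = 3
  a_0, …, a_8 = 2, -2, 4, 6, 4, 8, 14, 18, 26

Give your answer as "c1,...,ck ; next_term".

  a_3 = 1·4 + 0·-2 + 1·2 = 6
  a_4 = 1·6 + 0·4 + 1·-2 = 4
  a_5 = 1·4 + 0·6 + 1·4 = 8
  a_6 = 1·8 + 0·4 + 1·6 = 14
  a_7 = 1·14 + 0·8 + 1·4 = 18
  a_8 = 1·18 + 0·14 + 1·8 = 26
  a_9 = 1·26 + 0·18 + 1·14 = 40

1,0,1 ; 40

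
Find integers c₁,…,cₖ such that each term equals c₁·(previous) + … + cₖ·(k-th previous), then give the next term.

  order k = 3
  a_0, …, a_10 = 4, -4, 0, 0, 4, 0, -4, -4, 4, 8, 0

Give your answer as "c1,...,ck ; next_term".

0,-1,-1 ; -12

  a_3 = 0·0 + -1·-4 + -1·4 = 0
  a_4 = 0·0 + -1·0 + -1·-4 = 4
  a_5 = 0·4 + -1·0 + -1·0 = 0
  a_6 = 0·0 + -1·4 + -1·0 = -4
  a_7 = 0·-4 + -1·0 + -1·4 = -4
  a_8 = 0·-4 + -1·-4 + -1·0 = 4
  a_9 = 0·4 + -1·-4 + -1·-4 = 8
  a_10 = 0·8 + -1·4 + -1·-4 = 0
  a_11 = 0·0 + -1·8 + -1·4 = -12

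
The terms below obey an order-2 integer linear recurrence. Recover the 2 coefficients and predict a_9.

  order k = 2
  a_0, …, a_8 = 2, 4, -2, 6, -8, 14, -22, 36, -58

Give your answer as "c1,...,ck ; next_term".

-1,1 ; 94

  a_2 = -1·4 + 1·2 = -2
  a_3 = -1·-2 + 1·4 = 6
  a_4 = -1·6 + 1·-2 = -8
  a_5 = -1·-8 + 1·6 = 14
  a_6 = -1·14 + 1·-8 = -22
  a_7 = -1·-22 + 1·14 = 36
  a_8 = -1·36 + 1·-22 = -58
  a_9 = -1·-58 + 1·36 = 94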